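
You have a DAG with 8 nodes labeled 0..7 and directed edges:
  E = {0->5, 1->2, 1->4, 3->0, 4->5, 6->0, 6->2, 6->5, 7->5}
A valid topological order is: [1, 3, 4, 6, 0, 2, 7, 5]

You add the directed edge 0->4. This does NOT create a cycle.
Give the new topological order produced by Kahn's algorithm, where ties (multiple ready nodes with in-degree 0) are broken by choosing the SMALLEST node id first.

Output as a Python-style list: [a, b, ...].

Old toposort: [1, 3, 4, 6, 0, 2, 7, 5]
Added edge: 0->4
Position of 0 (4) > position of 4 (2). Must reorder: 0 must now come before 4.
Run Kahn's algorithm (break ties by smallest node id):
  initial in-degrees: [2, 0, 2, 0, 2, 4, 0, 0]
  ready (indeg=0): [1, 3, 6, 7]
  pop 1: indeg[2]->1; indeg[4]->1 | ready=[3, 6, 7] | order so far=[1]
  pop 3: indeg[0]->1 | ready=[6, 7] | order so far=[1, 3]
  pop 6: indeg[0]->0; indeg[2]->0; indeg[5]->3 | ready=[0, 2, 7] | order so far=[1, 3, 6]
  pop 0: indeg[4]->0; indeg[5]->2 | ready=[2, 4, 7] | order so far=[1, 3, 6, 0]
  pop 2: no out-edges | ready=[4, 7] | order so far=[1, 3, 6, 0, 2]
  pop 4: indeg[5]->1 | ready=[7] | order so far=[1, 3, 6, 0, 2, 4]
  pop 7: indeg[5]->0 | ready=[5] | order so far=[1, 3, 6, 0, 2, 4, 7]
  pop 5: no out-edges | ready=[] | order so far=[1, 3, 6, 0, 2, 4, 7, 5]
  Result: [1, 3, 6, 0, 2, 4, 7, 5]

Answer: [1, 3, 6, 0, 2, 4, 7, 5]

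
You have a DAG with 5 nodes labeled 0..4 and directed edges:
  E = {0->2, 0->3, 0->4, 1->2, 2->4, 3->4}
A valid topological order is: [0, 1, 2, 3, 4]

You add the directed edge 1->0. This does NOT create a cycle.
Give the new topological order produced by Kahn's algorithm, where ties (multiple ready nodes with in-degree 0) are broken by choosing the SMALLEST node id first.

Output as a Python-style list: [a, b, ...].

Old toposort: [0, 1, 2, 3, 4]
Added edge: 1->0
Position of 1 (1) > position of 0 (0). Must reorder: 1 must now come before 0.
Run Kahn's algorithm (break ties by smallest node id):
  initial in-degrees: [1, 0, 2, 1, 3]
  ready (indeg=0): [1]
  pop 1: indeg[0]->0; indeg[2]->1 | ready=[0] | order so far=[1]
  pop 0: indeg[2]->0; indeg[3]->0; indeg[4]->2 | ready=[2, 3] | order so far=[1, 0]
  pop 2: indeg[4]->1 | ready=[3] | order so far=[1, 0, 2]
  pop 3: indeg[4]->0 | ready=[4] | order so far=[1, 0, 2, 3]
  pop 4: no out-edges | ready=[] | order so far=[1, 0, 2, 3, 4]
  Result: [1, 0, 2, 3, 4]

Answer: [1, 0, 2, 3, 4]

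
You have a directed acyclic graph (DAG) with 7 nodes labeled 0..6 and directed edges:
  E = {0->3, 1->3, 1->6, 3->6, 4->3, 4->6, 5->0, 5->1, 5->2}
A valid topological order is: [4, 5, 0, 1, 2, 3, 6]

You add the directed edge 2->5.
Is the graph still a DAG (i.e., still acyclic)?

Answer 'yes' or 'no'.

Given toposort: [4, 5, 0, 1, 2, 3, 6]
Position of 2: index 4; position of 5: index 1
New edge 2->5: backward (u after v in old order)
Backward edge: old toposort is now invalid. Check if this creates a cycle.
Does 5 already reach 2? Reachable from 5: [0, 1, 2, 3, 5, 6]. YES -> cycle!
Still a DAG? no

Answer: no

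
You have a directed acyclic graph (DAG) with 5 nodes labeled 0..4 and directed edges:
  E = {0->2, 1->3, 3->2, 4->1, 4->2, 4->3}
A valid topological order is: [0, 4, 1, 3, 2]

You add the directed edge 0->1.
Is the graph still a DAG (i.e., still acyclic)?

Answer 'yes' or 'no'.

Answer: yes

Derivation:
Given toposort: [0, 4, 1, 3, 2]
Position of 0: index 0; position of 1: index 2
New edge 0->1: forward
Forward edge: respects the existing order. Still a DAG, same toposort still valid.
Still a DAG? yes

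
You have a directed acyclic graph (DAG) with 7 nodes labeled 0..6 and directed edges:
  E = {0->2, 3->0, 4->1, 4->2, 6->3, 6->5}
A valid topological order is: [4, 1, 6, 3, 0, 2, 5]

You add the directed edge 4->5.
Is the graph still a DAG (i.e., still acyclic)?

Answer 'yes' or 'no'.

Answer: yes

Derivation:
Given toposort: [4, 1, 6, 3, 0, 2, 5]
Position of 4: index 0; position of 5: index 6
New edge 4->5: forward
Forward edge: respects the existing order. Still a DAG, same toposort still valid.
Still a DAG? yes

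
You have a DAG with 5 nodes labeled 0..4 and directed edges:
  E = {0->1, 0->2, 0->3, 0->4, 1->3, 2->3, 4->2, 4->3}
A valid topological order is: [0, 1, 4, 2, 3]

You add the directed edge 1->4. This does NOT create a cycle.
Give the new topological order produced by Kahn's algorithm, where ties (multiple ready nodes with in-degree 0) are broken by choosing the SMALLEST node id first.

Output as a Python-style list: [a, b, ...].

Answer: [0, 1, 4, 2, 3]

Derivation:
Old toposort: [0, 1, 4, 2, 3]
Added edge: 1->4
Position of 1 (1) < position of 4 (2). Old order still valid.
Run Kahn's algorithm (break ties by smallest node id):
  initial in-degrees: [0, 1, 2, 4, 2]
  ready (indeg=0): [0]
  pop 0: indeg[1]->0; indeg[2]->1; indeg[3]->3; indeg[4]->1 | ready=[1] | order so far=[0]
  pop 1: indeg[3]->2; indeg[4]->0 | ready=[4] | order so far=[0, 1]
  pop 4: indeg[2]->0; indeg[3]->1 | ready=[2] | order so far=[0, 1, 4]
  pop 2: indeg[3]->0 | ready=[3] | order so far=[0, 1, 4, 2]
  pop 3: no out-edges | ready=[] | order so far=[0, 1, 4, 2, 3]
  Result: [0, 1, 4, 2, 3]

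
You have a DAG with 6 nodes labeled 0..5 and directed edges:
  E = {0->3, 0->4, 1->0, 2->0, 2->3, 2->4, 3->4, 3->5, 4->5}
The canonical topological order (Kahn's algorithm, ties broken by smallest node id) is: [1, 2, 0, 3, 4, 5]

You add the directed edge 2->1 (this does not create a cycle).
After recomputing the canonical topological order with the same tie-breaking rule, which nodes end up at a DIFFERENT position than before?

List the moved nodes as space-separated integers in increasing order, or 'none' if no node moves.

Answer: 1 2

Derivation:
Old toposort: [1, 2, 0, 3, 4, 5]
Added edge 2->1
Recompute Kahn (smallest-id tiebreak):
  initial in-degrees: [2, 1, 0, 2, 3, 2]
  ready (indeg=0): [2]
  pop 2: indeg[0]->1; indeg[1]->0; indeg[3]->1; indeg[4]->2 | ready=[1] | order so far=[2]
  pop 1: indeg[0]->0 | ready=[0] | order so far=[2, 1]
  pop 0: indeg[3]->0; indeg[4]->1 | ready=[3] | order so far=[2, 1, 0]
  pop 3: indeg[4]->0; indeg[5]->1 | ready=[4] | order so far=[2, 1, 0, 3]
  pop 4: indeg[5]->0 | ready=[5] | order so far=[2, 1, 0, 3, 4]
  pop 5: no out-edges | ready=[] | order so far=[2, 1, 0, 3, 4, 5]
New canonical toposort: [2, 1, 0, 3, 4, 5]
Compare positions:
  Node 0: index 2 -> 2 (same)
  Node 1: index 0 -> 1 (moved)
  Node 2: index 1 -> 0 (moved)
  Node 3: index 3 -> 3 (same)
  Node 4: index 4 -> 4 (same)
  Node 5: index 5 -> 5 (same)
Nodes that changed position: 1 2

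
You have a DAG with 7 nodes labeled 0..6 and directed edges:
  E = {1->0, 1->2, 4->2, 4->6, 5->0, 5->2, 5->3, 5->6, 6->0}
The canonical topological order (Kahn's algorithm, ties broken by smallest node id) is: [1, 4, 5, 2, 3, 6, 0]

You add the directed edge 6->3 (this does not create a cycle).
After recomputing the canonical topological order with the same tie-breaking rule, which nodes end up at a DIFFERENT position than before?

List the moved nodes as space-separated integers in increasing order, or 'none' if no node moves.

Answer: 0 3 6

Derivation:
Old toposort: [1, 4, 5, 2, 3, 6, 0]
Added edge 6->3
Recompute Kahn (smallest-id tiebreak):
  initial in-degrees: [3, 0, 3, 2, 0, 0, 2]
  ready (indeg=0): [1, 4, 5]
  pop 1: indeg[0]->2; indeg[2]->2 | ready=[4, 5] | order so far=[1]
  pop 4: indeg[2]->1; indeg[6]->1 | ready=[5] | order so far=[1, 4]
  pop 5: indeg[0]->1; indeg[2]->0; indeg[3]->1; indeg[6]->0 | ready=[2, 6] | order so far=[1, 4, 5]
  pop 2: no out-edges | ready=[6] | order so far=[1, 4, 5, 2]
  pop 6: indeg[0]->0; indeg[3]->0 | ready=[0, 3] | order so far=[1, 4, 5, 2, 6]
  pop 0: no out-edges | ready=[3] | order so far=[1, 4, 5, 2, 6, 0]
  pop 3: no out-edges | ready=[] | order so far=[1, 4, 5, 2, 6, 0, 3]
New canonical toposort: [1, 4, 5, 2, 6, 0, 3]
Compare positions:
  Node 0: index 6 -> 5 (moved)
  Node 1: index 0 -> 0 (same)
  Node 2: index 3 -> 3 (same)
  Node 3: index 4 -> 6 (moved)
  Node 4: index 1 -> 1 (same)
  Node 5: index 2 -> 2 (same)
  Node 6: index 5 -> 4 (moved)
Nodes that changed position: 0 3 6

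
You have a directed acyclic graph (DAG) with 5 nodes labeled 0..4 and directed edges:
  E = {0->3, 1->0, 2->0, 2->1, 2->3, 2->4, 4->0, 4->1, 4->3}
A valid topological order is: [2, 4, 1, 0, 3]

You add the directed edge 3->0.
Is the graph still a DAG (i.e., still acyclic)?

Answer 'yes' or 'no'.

Given toposort: [2, 4, 1, 0, 3]
Position of 3: index 4; position of 0: index 3
New edge 3->0: backward (u after v in old order)
Backward edge: old toposort is now invalid. Check if this creates a cycle.
Does 0 already reach 3? Reachable from 0: [0, 3]. YES -> cycle!
Still a DAG? no

Answer: no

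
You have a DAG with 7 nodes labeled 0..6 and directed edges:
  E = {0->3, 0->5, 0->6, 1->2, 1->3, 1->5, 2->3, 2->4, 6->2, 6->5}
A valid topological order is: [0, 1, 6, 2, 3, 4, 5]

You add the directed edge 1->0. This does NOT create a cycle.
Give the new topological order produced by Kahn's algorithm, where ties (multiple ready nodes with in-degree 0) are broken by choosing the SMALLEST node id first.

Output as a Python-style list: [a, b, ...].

Answer: [1, 0, 6, 2, 3, 4, 5]

Derivation:
Old toposort: [0, 1, 6, 2, 3, 4, 5]
Added edge: 1->0
Position of 1 (1) > position of 0 (0). Must reorder: 1 must now come before 0.
Run Kahn's algorithm (break ties by smallest node id):
  initial in-degrees: [1, 0, 2, 3, 1, 3, 1]
  ready (indeg=0): [1]
  pop 1: indeg[0]->0; indeg[2]->1; indeg[3]->2; indeg[5]->2 | ready=[0] | order so far=[1]
  pop 0: indeg[3]->1; indeg[5]->1; indeg[6]->0 | ready=[6] | order so far=[1, 0]
  pop 6: indeg[2]->0; indeg[5]->0 | ready=[2, 5] | order so far=[1, 0, 6]
  pop 2: indeg[3]->0; indeg[4]->0 | ready=[3, 4, 5] | order so far=[1, 0, 6, 2]
  pop 3: no out-edges | ready=[4, 5] | order so far=[1, 0, 6, 2, 3]
  pop 4: no out-edges | ready=[5] | order so far=[1, 0, 6, 2, 3, 4]
  pop 5: no out-edges | ready=[] | order so far=[1, 0, 6, 2, 3, 4, 5]
  Result: [1, 0, 6, 2, 3, 4, 5]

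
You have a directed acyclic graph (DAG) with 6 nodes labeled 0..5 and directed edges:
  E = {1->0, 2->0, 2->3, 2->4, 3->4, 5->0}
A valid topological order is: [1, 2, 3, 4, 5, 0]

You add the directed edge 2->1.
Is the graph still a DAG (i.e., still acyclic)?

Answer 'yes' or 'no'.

Given toposort: [1, 2, 3, 4, 5, 0]
Position of 2: index 1; position of 1: index 0
New edge 2->1: backward (u after v in old order)
Backward edge: old toposort is now invalid. Check if this creates a cycle.
Does 1 already reach 2? Reachable from 1: [0, 1]. NO -> still a DAG (reorder needed).
Still a DAG? yes

Answer: yes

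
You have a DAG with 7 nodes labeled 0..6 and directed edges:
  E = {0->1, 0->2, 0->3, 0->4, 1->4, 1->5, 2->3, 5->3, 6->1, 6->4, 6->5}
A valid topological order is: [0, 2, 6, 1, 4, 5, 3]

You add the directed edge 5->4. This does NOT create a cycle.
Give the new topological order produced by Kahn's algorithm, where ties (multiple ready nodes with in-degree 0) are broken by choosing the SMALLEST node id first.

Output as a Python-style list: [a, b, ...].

Old toposort: [0, 2, 6, 1, 4, 5, 3]
Added edge: 5->4
Position of 5 (5) > position of 4 (4). Must reorder: 5 must now come before 4.
Run Kahn's algorithm (break ties by smallest node id):
  initial in-degrees: [0, 2, 1, 3, 4, 2, 0]
  ready (indeg=0): [0, 6]
  pop 0: indeg[1]->1; indeg[2]->0; indeg[3]->2; indeg[4]->3 | ready=[2, 6] | order so far=[0]
  pop 2: indeg[3]->1 | ready=[6] | order so far=[0, 2]
  pop 6: indeg[1]->0; indeg[4]->2; indeg[5]->1 | ready=[1] | order so far=[0, 2, 6]
  pop 1: indeg[4]->1; indeg[5]->0 | ready=[5] | order so far=[0, 2, 6, 1]
  pop 5: indeg[3]->0; indeg[4]->0 | ready=[3, 4] | order so far=[0, 2, 6, 1, 5]
  pop 3: no out-edges | ready=[4] | order so far=[0, 2, 6, 1, 5, 3]
  pop 4: no out-edges | ready=[] | order so far=[0, 2, 6, 1, 5, 3, 4]
  Result: [0, 2, 6, 1, 5, 3, 4]

Answer: [0, 2, 6, 1, 5, 3, 4]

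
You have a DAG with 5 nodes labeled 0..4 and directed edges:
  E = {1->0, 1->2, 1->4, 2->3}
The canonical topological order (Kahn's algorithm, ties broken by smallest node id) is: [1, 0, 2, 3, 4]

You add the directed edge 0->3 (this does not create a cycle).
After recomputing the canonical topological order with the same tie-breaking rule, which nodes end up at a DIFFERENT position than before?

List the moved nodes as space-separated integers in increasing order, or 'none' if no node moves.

Old toposort: [1, 0, 2, 3, 4]
Added edge 0->3
Recompute Kahn (smallest-id tiebreak):
  initial in-degrees: [1, 0, 1, 2, 1]
  ready (indeg=0): [1]
  pop 1: indeg[0]->0; indeg[2]->0; indeg[4]->0 | ready=[0, 2, 4] | order so far=[1]
  pop 0: indeg[3]->1 | ready=[2, 4] | order so far=[1, 0]
  pop 2: indeg[3]->0 | ready=[3, 4] | order so far=[1, 0, 2]
  pop 3: no out-edges | ready=[4] | order so far=[1, 0, 2, 3]
  pop 4: no out-edges | ready=[] | order so far=[1, 0, 2, 3, 4]
New canonical toposort: [1, 0, 2, 3, 4]
Compare positions:
  Node 0: index 1 -> 1 (same)
  Node 1: index 0 -> 0 (same)
  Node 2: index 2 -> 2 (same)
  Node 3: index 3 -> 3 (same)
  Node 4: index 4 -> 4 (same)
Nodes that changed position: none

Answer: none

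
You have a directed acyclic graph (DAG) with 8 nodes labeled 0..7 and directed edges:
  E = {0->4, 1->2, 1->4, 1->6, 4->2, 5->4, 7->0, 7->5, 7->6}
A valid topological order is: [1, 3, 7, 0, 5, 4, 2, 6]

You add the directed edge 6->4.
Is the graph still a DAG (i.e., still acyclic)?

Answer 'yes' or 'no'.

Answer: yes

Derivation:
Given toposort: [1, 3, 7, 0, 5, 4, 2, 6]
Position of 6: index 7; position of 4: index 5
New edge 6->4: backward (u after v in old order)
Backward edge: old toposort is now invalid. Check if this creates a cycle.
Does 4 already reach 6? Reachable from 4: [2, 4]. NO -> still a DAG (reorder needed).
Still a DAG? yes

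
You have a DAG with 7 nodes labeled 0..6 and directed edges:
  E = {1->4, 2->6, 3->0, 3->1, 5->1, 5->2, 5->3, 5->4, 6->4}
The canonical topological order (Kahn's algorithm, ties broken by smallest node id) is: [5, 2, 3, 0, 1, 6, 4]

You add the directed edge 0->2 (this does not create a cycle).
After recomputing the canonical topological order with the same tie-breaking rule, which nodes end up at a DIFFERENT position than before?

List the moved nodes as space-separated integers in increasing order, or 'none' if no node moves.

Old toposort: [5, 2, 3, 0, 1, 6, 4]
Added edge 0->2
Recompute Kahn (smallest-id tiebreak):
  initial in-degrees: [1, 2, 2, 1, 3, 0, 1]
  ready (indeg=0): [5]
  pop 5: indeg[1]->1; indeg[2]->1; indeg[3]->0; indeg[4]->2 | ready=[3] | order so far=[5]
  pop 3: indeg[0]->0; indeg[1]->0 | ready=[0, 1] | order so far=[5, 3]
  pop 0: indeg[2]->0 | ready=[1, 2] | order so far=[5, 3, 0]
  pop 1: indeg[4]->1 | ready=[2] | order so far=[5, 3, 0, 1]
  pop 2: indeg[6]->0 | ready=[6] | order so far=[5, 3, 0, 1, 2]
  pop 6: indeg[4]->0 | ready=[4] | order so far=[5, 3, 0, 1, 2, 6]
  pop 4: no out-edges | ready=[] | order so far=[5, 3, 0, 1, 2, 6, 4]
New canonical toposort: [5, 3, 0, 1, 2, 6, 4]
Compare positions:
  Node 0: index 3 -> 2 (moved)
  Node 1: index 4 -> 3 (moved)
  Node 2: index 1 -> 4 (moved)
  Node 3: index 2 -> 1 (moved)
  Node 4: index 6 -> 6 (same)
  Node 5: index 0 -> 0 (same)
  Node 6: index 5 -> 5 (same)
Nodes that changed position: 0 1 2 3

Answer: 0 1 2 3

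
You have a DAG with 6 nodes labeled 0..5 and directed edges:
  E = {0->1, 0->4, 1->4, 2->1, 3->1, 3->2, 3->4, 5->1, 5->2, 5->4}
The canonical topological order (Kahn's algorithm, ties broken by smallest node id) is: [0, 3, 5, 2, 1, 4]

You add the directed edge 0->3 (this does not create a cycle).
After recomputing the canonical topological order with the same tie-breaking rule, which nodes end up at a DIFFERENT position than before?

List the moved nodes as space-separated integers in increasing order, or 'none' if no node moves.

Answer: none

Derivation:
Old toposort: [0, 3, 5, 2, 1, 4]
Added edge 0->3
Recompute Kahn (smallest-id tiebreak):
  initial in-degrees: [0, 4, 2, 1, 4, 0]
  ready (indeg=0): [0, 5]
  pop 0: indeg[1]->3; indeg[3]->0; indeg[4]->3 | ready=[3, 5] | order so far=[0]
  pop 3: indeg[1]->2; indeg[2]->1; indeg[4]->2 | ready=[5] | order so far=[0, 3]
  pop 5: indeg[1]->1; indeg[2]->0; indeg[4]->1 | ready=[2] | order so far=[0, 3, 5]
  pop 2: indeg[1]->0 | ready=[1] | order so far=[0, 3, 5, 2]
  pop 1: indeg[4]->0 | ready=[4] | order so far=[0, 3, 5, 2, 1]
  pop 4: no out-edges | ready=[] | order so far=[0, 3, 5, 2, 1, 4]
New canonical toposort: [0, 3, 5, 2, 1, 4]
Compare positions:
  Node 0: index 0 -> 0 (same)
  Node 1: index 4 -> 4 (same)
  Node 2: index 3 -> 3 (same)
  Node 3: index 1 -> 1 (same)
  Node 4: index 5 -> 5 (same)
  Node 5: index 2 -> 2 (same)
Nodes that changed position: none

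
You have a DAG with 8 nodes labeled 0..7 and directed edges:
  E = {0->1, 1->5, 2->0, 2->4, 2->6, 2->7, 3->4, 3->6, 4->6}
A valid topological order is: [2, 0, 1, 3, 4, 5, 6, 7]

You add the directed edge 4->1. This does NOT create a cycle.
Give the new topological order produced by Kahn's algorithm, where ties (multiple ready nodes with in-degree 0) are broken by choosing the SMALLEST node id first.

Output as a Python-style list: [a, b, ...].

Old toposort: [2, 0, 1, 3, 4, 5, 6, 7]
Added edge: 4->1
Position of 4 (4) > position of 1 (2). Must reorder: 4 must now come before 1.
Run Kahn's algorithm (break ties by smallest node id):
  initial in-degrees: [1, 2, 0, 0, 2, 1, 3, 1]
  ready (indeg=0): [2, 3]
  pop 2: indeg[0]->0; indeg[4]->1; indeg[6]->2; indeg[7]->0 | ready=[0, 3, 7] | order so far=[2]
  pop 0: indeg[1]->1 | ready=[3, 7] | order so far=[2, 0]
  pop 3: indeg[4]->0; indeg[6]->1 | ready=[4, 7] | order so far=[2, 0, 3]
  pop 4: indeg[1]->0; indeg[6]->0 | ready=[1, 6, 7] | order so far=[2, 0, 3, 4]
  pop 1: indeg[5]->0 | ready=[5, 6, 7] | order so far=[2, 0, 3, 4, 1]
  pop 5: no out-edges | ready=[6, 7] | order so far=[2, 0, 3, 4, 1, 5]
  pop 6: no out-edges | ready=[7] | order so far=[2, 0, 3, 4, 1, 5, 6]
  pop 7: no out-edges | ready=[] | order so far=[2, 0, 3, 4, 1, 5, 6, 7]
  Result: [2, 0, 3, 4, 1, 5, 6, 7]

Answer: [2, 0, 3, 4, 1, 5, 6, 7]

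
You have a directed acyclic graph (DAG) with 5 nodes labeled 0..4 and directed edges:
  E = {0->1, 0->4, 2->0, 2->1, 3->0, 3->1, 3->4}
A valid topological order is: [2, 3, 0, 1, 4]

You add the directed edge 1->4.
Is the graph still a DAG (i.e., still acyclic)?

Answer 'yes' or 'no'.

Given toposort: [2, 3, 0, 1, 4]
Position of 1: index 3; position of 4: index 4
New edge 1->4: forward
Forward edge: respects the existing order. Still a DAG, same toposort still valid.
Still a DAG? yes

Answer: yes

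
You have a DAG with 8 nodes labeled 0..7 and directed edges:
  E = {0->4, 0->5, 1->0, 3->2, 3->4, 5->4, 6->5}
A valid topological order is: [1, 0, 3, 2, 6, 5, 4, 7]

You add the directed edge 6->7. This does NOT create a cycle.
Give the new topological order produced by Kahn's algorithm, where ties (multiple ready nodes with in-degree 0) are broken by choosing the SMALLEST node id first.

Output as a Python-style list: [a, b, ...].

Old toposort: [1, 0, 3, 2, 6, 5, 4, 7]
Added edge: 6->7
Position of 6 (4) < position of 7 (7). Old order still valid.
Run Kahn's algorithm (break ties by smallest node id):
  initial in-degrees: [1, 0, 1, 0, 3, 2, 0, 1]
  ready (indeg=0): [1, 3, 6]
  pop 1: indeg[0]->0 | ready=[0, 3, 6] | order so far=[1]
  pop 0: indeg[4]->2; indeg[5]->1 | ready=[3, 6] | order so far=[1, 0]
  pop 3: indeg[2]->0; indeg[4]->1 | ready=[2, 6] | order so far=[1, 0, 3]
  pop 2: no out-edges | ready=[6] | order so far=[1, 0, 3, 2]
  pop 6: indeg[5]->0; indeg[7]->0 | ready=[5, 7] | order so far=[1, 0, 3, 2, 6]
  pop 5: indeg[4]->0 | ready=[4, 7] | order so far=[1, 0, 3, 2, 6, 5]
  pop 4: no out-edges | ready=[7] | order so far=[1, 0, 3, 2, 6, 5, 4]
  pop 7: no out-edges | ready=[] | order so far=[1, 0, 3, 2, 6, 5, 4, 7]
  Result: [1, 0, 3, 2, 6, 5, 4, 7]

Answer: [1, 0, 3, 2, 6, 5, 4, 7]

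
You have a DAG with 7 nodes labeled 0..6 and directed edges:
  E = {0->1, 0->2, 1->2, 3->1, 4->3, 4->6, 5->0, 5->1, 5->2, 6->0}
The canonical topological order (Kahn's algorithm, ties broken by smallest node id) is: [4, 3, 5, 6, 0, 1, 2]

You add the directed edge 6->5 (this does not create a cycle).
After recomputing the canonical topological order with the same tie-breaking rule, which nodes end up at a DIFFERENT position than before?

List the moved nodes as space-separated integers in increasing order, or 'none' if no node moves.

Old toposort: [4, 3, 5, 6, 0, 1, 2]
Added edge 6->5
Recompute Kahn (smallest-id tiebreak):
  initial in-degrees: [2, 3, 3, 1, 0, 1, 1]
  ready (indeg=0): [4]
  pop 4: indeg[3]->0; indeg[6]->0 | ready=[3, 6] | order so far=[4]
  pop 3: indeg[1]->2 | ready=[6] | order so far=[4, 3]
  pop 6: indeg[0]->1; indeg[5]->0 | ready=[5] | order so far=[4, 3, 6]
  pop 5: indeg[0]->0; indeg[1]->1; indeg[2]->2 | ready=[0] | order so far=[4, 3, 6, 5]
  pop 0: indeg[1]->0; indeg[2]->1 | ready=[1] | order so far=[4, 3, 6, 5, 0]
  pop 1: indeg[2]->0 | ready=[2] | order so far=[4, 3, 6, 5, 0, 1]
  pop 2: no out-edges | ready=[] | order so far=[4, 3, 6, 5, 0, 1, 2]
New canonical toposort: [4, 3, 6, 5, 0, 1, 2]
Compare positions:
  Node 0: index 4 -> 4 (same)
  Node 1: index 5 -> 5 (same)
  Node 2: index 6 -> 6 (same)
  Node 3: index 1 -> 1 (same)
  Node 4: index 0 -> 0 (same)
  Node 5: index 2 -> 3 (moved)
  Node 6: index 3 -> 2 (moved)
Nodes that changed position: 5 6

Answer: 5 6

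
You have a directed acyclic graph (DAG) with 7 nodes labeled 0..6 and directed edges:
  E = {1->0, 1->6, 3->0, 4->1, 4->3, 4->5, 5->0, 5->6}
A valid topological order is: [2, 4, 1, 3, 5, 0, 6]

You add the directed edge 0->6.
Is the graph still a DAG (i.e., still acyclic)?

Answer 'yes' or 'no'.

Answer: yes

Derivation:
Given toposort: [2, 4, 1, 3, 5, 0, 6]
Position of 0: index 5; position of 6: index 6
New edge 0->6: forward
Forward edge: respects the existing order. Still a DAG, same toposort still valid.
Still a DAG? yes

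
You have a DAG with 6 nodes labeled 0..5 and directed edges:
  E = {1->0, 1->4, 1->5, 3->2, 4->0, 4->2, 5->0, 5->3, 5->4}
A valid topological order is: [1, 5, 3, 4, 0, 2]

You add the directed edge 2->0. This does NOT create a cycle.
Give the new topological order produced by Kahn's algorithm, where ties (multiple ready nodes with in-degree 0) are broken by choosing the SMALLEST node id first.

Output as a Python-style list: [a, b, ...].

Old toposort: [1, 5, 3, 4, 0, 2]
Added edge: 2->0
Position of 2 (5) > position of 0 (4). Must reorder: 2 must now come before 0.
Run Kahn's algorithm (break ties by smallest node id):
  initial in-degrees: [4, 0, 2, 1, 2, 1]
  ready (indeg=0): [1]
  pop 1: indeg[0]->3; indeg[4]->1; indeg[5]->0 | ready=[5] | order so far=[1]
  pop 5: indeg[0]->2; indeg[3]->0; indeg[4]->0 | ready=[3, 4] | order so far=[1, 5]
  pop 3: indeg[2]->1 | ready=[4] | order so far=[1, 5, 3]
  pop 4: indeg[0]->1; indeg[2]->0 | ready=[2] | order so far=[1, 5, 3, 4]
  pop 2: indeg[0]->0 | ready=[0] | order so far=[1, 5, 3, 4, 2]
  pop 0: no out-edges | ready=[] | order so far=[1, 5, 3, 4, 2, 0]
  Result: [1, 5, 3, 4, 2, 0]

Answer: [1, 5, 3, 4, 2, 0]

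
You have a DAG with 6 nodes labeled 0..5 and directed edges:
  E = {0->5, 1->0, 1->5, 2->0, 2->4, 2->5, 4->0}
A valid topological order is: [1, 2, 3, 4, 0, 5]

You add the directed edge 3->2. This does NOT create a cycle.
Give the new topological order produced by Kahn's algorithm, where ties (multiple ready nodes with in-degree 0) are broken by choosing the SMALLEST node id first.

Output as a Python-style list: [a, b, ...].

Answer: [1, 3, 2, 4, 0, 5]

Derivation:
Old toposort: [1, 2, 3, 4, 0, 5]
Added edge: 3->2
Position of 3 (2) > position of 2 (1). Must reorder: 3 must now come before 2.
Run Kahn's algorithm (break ties by smallest node id):
  initial in-degrees: [3, 0, 1, 0, 1, 3]
  ready (indeg=0): [1, 3]
  pop 1: indeg[0]->2; indeg[5]->2 | ready=[3] | order so far=[1]
  pop 3: indeg[2]->0 | ready=[2] | order so far=[1, 3]
  pop 2: indeg[0]->1; indeg[4]->0; indeg[5]->1 | ready=[4] | order so far=[1, 3, 2]
  pop 4: indeg[0]->0 | ready=[0] | order so far=[1, 3, 2, 4]
  pop 0: indeg[5]->0 | ready=[5] | order so far=[1, 3, 2, 4, 0]
  pop 5: no out-edges | ready=[] | order so far=[1, 3, 2, 4, 0, 5]
  Result: [1, 3, 2, 4, 0, 5]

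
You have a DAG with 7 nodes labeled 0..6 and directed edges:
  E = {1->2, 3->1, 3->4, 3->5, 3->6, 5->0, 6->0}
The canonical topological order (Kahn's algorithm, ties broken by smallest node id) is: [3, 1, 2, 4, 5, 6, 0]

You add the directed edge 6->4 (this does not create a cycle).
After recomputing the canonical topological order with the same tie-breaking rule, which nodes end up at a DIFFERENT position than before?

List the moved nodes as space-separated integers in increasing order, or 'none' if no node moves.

Old toposort: [3, 1, 2, 4, 5, 6, 0]
Added edge 6->4
Recompute Kahn (smallest-id tiebreak):
  initial in-degrees: [2, 1, 1, 0, 2, 1, 1]
  ready (indeg=0): [3]
  pop 3: indeg[1]->0; indeg[4]->1; indeg[5]->0; indeg[6]->0 | ready=[1, 5, 6] | order so far=[3]
  pop 1: indeg[2]->0 | ready=[2, 5, 6] | order so far=[3, 1]
  pop 2: no out-edges | ready=[5, 6] | order so far=[3, 1, 2]
  pop 5: indeg[0]->1 | ready=[6] | order so far=[3, 1, 2, 5]
  pop 6: indeg[0]->0; indeg[4]->0 | ready=[0, 4] | order so far=[3, 1, 2, 5, 6]
  pop 0: no out-edges | ready=[4] | order so far=[3, 1, 2, 5, 6, 0]
  pop 4: no out-edges | ready=[] | order so far=[3, 1, 2, 5, 6, 0, 4]
New canonical toposort: [3, 1, 2, 5, 6, 0, 4]
Compare positions:
  Node 0: index 6 -> 5 (moved)
  Node 1: index 1 -> 1 (same)
  Node 2: index 2 -> 2 (same)
  Node 3: index 0 -> 0 (same)
  Node 4: index 3 -> 6 (moved)
  Node 5: index 4 -> 3 (moved)
  Node 6: index 5 -> 4 (moved)
Nodes that changed position: 0 4 5 6

Answer: 0 4 5 6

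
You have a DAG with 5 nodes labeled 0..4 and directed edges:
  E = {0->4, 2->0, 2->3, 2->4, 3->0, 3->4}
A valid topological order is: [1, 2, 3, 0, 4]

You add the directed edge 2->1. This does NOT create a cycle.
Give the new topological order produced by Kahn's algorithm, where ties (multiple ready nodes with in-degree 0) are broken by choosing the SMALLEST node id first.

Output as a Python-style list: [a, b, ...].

Answer: [2, 1, 3, 0, 4]

Derivation:
Old toposort: [1, 2, 3, 0, 4]
Added edge: 2->1
Position of 2 (1) > position of 1 (0). Must reorder: 2 must now come before 1.
Run Kahn's algorithm (break ties by smallest node id):
  initial in-degrees: [2, 1, 0, 1, 3]
  ready (indeg=0): [2]
  pop 2: indeg[0]->1; indeg[1]->0; indeg[3]->0; indeg[4]->2 | ready=[1, 3] | order so far=[2]
  pop 1: no out-edges | ready=[3] | order so far=[2, 1]
  pop 3: indeg[0]->0; indeg[4]->1 | ready=[0] | order so far=[2, 1, 3]
  pop 0: indeg[4]->0 | ready=[4] | order so far=[2, 1, 3, 0]
  pop 4: no out-edges | ready=[] | order so far=[2, 1, 3, 0, 4]
  Result: [2, 1, 3, 0, 4]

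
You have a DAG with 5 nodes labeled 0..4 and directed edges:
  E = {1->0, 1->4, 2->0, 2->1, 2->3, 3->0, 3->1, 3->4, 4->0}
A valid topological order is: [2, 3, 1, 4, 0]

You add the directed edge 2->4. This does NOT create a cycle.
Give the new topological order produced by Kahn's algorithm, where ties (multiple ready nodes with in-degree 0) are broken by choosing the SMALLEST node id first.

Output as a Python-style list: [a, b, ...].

Answer: [2, 3, 1, 4, 0]

Derivation:
Old toposort: [2, 3, 1, 4, 0]
Added edge: 2->4
Position of 2 (0) < position of 4 (3). Old order still valid.
Run Kahn's algorithm (break ties by smallest node id):
  initial in-degrees: [4, 2, 0, 1, 3]
  ready (indeg=0): [2]
  pop 2: indeg[0]->3; indeg[1]->1; indeg[3]->0; indeg[4]->2 | ready=[3] | order so far=[2]
  pop 3: indeg[0]->2; indeg[1]->0; indeg[4]->1 | ready=[1] | order so far=[2, 3]
  pop 1: indeg[0]->1; indeg[4]->0 | ready=[4] | order so far=[2, 3, 1]
  pop 4: indeg[0]->0 | ready=[0] | order so far=[2, 3, 1, 4]
  pop 0: no out-edges | ready=[] | order so far=[2, 3, 1, 4, 0]
  Result: [2, 3, 1, 4, 0]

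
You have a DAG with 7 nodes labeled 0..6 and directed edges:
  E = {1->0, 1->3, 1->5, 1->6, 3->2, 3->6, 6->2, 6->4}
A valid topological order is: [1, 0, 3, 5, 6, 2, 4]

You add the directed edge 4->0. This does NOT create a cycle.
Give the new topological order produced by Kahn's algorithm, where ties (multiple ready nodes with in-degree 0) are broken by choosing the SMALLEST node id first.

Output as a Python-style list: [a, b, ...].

Old toposort: [1, 0, 3, 5, 6, 2, 4]
Added edge: 4->0
Position of 4 (6) > position of 0 (1). Must reorder: 4 must now come before 0.
Run Kahn's algorithm (break ties by smallest node id):
  initial in-degrees: [2, 0, 2, 1, 1, 1, 2]
  ready (indeg=0): [1]
  pop 1: indeg[0]->1; indeg[3]->0; indeg[5]->0; indeg[6]->1 | ready=[3, 5] | order so far=[1]
  pop 3: indeg[2]->1; indeg[6]->0 | ready=[5, 6] | order so far=[1, 3]
  pop 5: no out-edges | ready=[6] | order so far=[1, 3, 5]
  pop 6: indeg[2]->0; indeg[4]->0 | ready=[2, 4] | order so far=[1, 3, 5, 6]
  pop 2: no out-edges | ready=[4] | order so far=[1, 3, 5, 6, 2]
  pop 4: indeg[0]->0 | ready=[0] | order so far=[1, 3, 5, 6, 2, 4]
  pop 0: no out-edges | ready=[] | order so far=[1, 3, 5, 6, 2, 4, 0]
  Result: [1, 3, 5, 6, 2, 4, 0]

Answer: [1, 3, 5, 6, 2, 4, 0]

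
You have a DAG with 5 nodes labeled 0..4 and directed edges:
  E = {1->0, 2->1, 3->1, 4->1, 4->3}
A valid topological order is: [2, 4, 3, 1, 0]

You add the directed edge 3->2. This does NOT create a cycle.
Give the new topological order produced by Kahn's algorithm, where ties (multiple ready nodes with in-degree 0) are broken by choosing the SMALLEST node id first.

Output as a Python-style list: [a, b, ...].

Old toposort: [2, 4, 3, 1, 0]
Added edge: 3->2
Position of 3 (2) > position of 2 (0). Must reorder: 3 must now come before 2.
Run Kahn's algorithm (break ties by smallest node id):
  initial in-degrees: [1, 3, 1, 1, 0]
  ready (indeg=0): [4]
  pop 4: indeg[1]->2; indeg[3]->0 | ready=[3] | order so far=[4]
  pop 3: indeg[1]->1; indeg[2]->0 | ready=[2] | order so far=[4, 3]
  pop 2: indeg[1]->0 | ready=[1] | order so far=[4, 3, 2]
  pop 1: indeg[0]->0 | ready=[0] | order so far=[4, 3, 2, 1]
  pop 0: no out-edges | ready=[] | order so far=[4, 3, 2, 1, 0]
  Result: [4, 3, 2, 1, 0]

Answer: [4, 3, 2, 1, 0]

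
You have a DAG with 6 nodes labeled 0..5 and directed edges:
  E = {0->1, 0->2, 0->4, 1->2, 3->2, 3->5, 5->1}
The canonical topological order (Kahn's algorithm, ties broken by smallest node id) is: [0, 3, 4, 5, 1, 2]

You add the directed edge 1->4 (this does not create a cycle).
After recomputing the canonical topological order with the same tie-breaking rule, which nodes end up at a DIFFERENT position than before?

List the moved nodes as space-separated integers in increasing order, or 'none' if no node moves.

Old toposort: [0, 3, 4, 5, 1, 2]
Added edge 1->4
Recompute Kahn (smallest-id tiebreak):
  initial in-degrees: [0, 2, 3, 0, 2, 1]
  ready (indeg=0): [0, 3]
  pop 0: indeg[1]->1; indeg[2]->2; indeg[4]->1 | ready=[3] | order so far=[0]
  pop 3: indeg[2]->1; indeg[5]->0 | ready=[5] | order so far=[0, 3]
  pop 5: indeg[1]->0 | ready=[1] | order so far=[0, 3, 5]
  pop 1: indeg[2]->0; indeg[4]->0 | ready=[2, 4] | order so far=[0, 3, 5, 1]
  pop 2: no out-edges | ready=[4] | order so far=[0, 3, 5, 1, 2]
  pop 4: no out-edges | ready=[] | order so far=[0, 3, 5, 1, 2, 4]
New canonical toposort: [0, 3, 5, 1, 2, 4]
Compare positions:
  Node 0: index 0 -> 0 (same)
  Node 1: index 4 -> 3 (moved)
  Node 2: index 5 -> 4 (moved)
  Node 3: index 1 -> 1 (same)
  Node 4: index 2 -> 5 (moved)
  Node 5: index 3 -> 2 (moved)
Nodes that changed position: 1 2 4 5

Answer: 1 2 4 5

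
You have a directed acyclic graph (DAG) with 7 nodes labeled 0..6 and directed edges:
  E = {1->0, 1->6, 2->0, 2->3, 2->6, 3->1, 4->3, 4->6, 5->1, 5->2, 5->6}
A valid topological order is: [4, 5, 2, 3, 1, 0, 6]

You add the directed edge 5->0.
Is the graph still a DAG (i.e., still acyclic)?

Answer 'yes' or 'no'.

Given toposort: [4, 5, 2, 3, 1, 0, 6]
Position of 5: index 1; position of 0: index 5
New edge 5->0: forward
Forward edge: respects the existing order. Still a DAG, same toposort still valid.
Still a DAG? yes

Answer: yes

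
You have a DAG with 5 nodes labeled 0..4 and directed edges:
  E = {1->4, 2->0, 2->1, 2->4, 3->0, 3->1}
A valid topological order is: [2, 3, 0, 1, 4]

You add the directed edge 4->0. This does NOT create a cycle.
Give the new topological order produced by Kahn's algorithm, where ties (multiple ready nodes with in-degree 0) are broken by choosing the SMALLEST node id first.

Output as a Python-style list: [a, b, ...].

Old toposort: [2, 3, 0, 1, 4]
Added edge: 4->0
Position of 4 (4) > position of 0 (2). Must reorder: 4 must now come before 0.
Run Kahn's algorithm (break ties by smallest node id):
  initial in-degrees: [3, 2, 0, 0, 2]
  ready (indeg=0): [2, 3]
  pop 2: indeg[0]->2; indeg[1]->1; indeg[4]->1 | ready=[3] | order so far=[2]
  pop 3: indeg[0]->1; indeg[1]->0 | ready=[1] | order so far=[2, 3]
  pop 1: indeg[4]->0 | ready=[4] | order so far=[2, 3, 1]
  pop 4: indeg[0]->0 | ready=[0] | order so far=[2, 3, 1, 4]
  pop 0: no out-edges | ready=[] | order so far=[2, 3, 1, 4, 0]
  Result: [2, 3, 1, 4, 0]

Answer: [2, 3, 1, 4, 0]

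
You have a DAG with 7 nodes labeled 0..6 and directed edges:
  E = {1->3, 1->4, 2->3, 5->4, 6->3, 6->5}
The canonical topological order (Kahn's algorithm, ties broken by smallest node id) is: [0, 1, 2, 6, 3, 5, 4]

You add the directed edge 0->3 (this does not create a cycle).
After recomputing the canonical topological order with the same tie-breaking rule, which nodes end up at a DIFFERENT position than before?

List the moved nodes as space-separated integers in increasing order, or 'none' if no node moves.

Answer: none

Derivation:
Old toposort: [0, 1, 2, 6, 3, 5, 4]
Added edge 0->3
Recompute Kahn (smallest-id tiebreak):
  initial in-degrees: [0, 0, 0, 4, 2, 1, 0]
  ready (indeg=0): [0, 1, 2, 6]
  pop 0: indeg[3]->3 | ready=[1, 2, 6] | order so far=[0]
  pop 1: indeg[3]->2; indeg[4]->1 | ready=[2, 6] | order so far=[0, 1]
  pop 2: indeg[3]->1 | ready=[6] | order so far=[0, 1, 2]
  pop 6: indeg[3]->0; indeg[5]->0 | ready=[3, 5] | order so far=[0, 1, 2, 6]
  pop 3: no out-edges | ready=[5] | order so far=[0, 1, 2, 6, 3]
  pop 5: indeg[4]->0 | ready=[4] | order so far=[0, 1, 2, 6, 3, 5]
  pop 4: no out-edges | ready=[] | order so far=[0, 1, 2, 6, 3, 5, 4]
New canonical toposort: [0, 1, 2, 6, 3, 5, 4]
Compare positions:
  Node 0: index 0 -> 0 (same)
  Node 1: index 1 -> 1 (same)
  Node 2: index 2 -> 2 (same)
  Node 3: index 4 -> 4 (same)
  Node 4: index 6 -> 6 (same)
  Node 5: index 5 -> 5 (same)
  Node 6: index 3 -> 3 (same)
Nodes that changed position: none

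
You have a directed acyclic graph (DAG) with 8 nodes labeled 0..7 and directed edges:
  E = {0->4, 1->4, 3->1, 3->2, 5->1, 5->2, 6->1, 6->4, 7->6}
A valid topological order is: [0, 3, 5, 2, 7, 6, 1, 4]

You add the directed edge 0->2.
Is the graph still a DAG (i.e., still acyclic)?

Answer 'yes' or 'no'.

Given toposort: [0, 3, 5, 2, 7, 6, 1, 4]
Position of 0: index 0; position of 2: index 3
New edge 0->2: forward
Forward edge: respects the existing order. Still a DAG, same toposort still valid.
Still a DAG? yes

Answer: yes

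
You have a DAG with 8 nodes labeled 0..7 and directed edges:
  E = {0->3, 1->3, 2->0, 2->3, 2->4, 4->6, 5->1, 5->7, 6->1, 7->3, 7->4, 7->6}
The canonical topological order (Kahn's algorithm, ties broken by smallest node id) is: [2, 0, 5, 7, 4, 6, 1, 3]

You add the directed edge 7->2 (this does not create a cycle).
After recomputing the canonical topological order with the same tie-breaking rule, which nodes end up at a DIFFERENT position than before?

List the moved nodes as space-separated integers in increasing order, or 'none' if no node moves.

Old toposort: [2, 0, 5, 7, 4, 6, 1, 3]
Added edge 7->2
Recompute Kahn (smallest-id tiebreak):
  initial in-degrees: [1, 2, 1, 4, 2, 0, 2, 1]
  ready (indeg=0): [5]
  pop 5: indeg[1]->1; indeg[7]->0 | ready=[7] | order so far=[5]
  pop 7: indeg[2]->0; indeg[3]->3; indeg[4]->1; indeg[6]->1 | ready=[2] | order so far=[5, 7]
  pop 2: indeg[0]->0; indeg[3]->2; indeg[4]->0 | ready=[0, 4] | order so far=[5, 7, 2]
  pop 0: indeg[3]->1 | ready=[4] | order so far=[5, 7, 2, 0]
  pop 4: indeg[6]->0 | ready=[6] | order so far=[5, 7, 2, 0, 4]
  pop 6: indeg[1]->0 | ready=[1] | order so far=[5, 7, 2, 0, 4, 6]
  pop 1: indeg[3]->0 | ready=[3] | order so far=[5, 7, 2, 0, 4, 6, 1]
  pop 3: no out-edges | ready=[] | order so far=[5, 7, 2, 0, 4, 6, 1, 3]
New canonical toposort: [5, 7, 2, 0, 4, 6, 1, 3]
Compare positions:
  Node 0: index 1 -> 3 (moved)
  Node 1: index 6 -> 6 (same)
  Node 2: index 0 -> 2 (moved)
  Node 3: index 7 -> 7 (same)
  Node 4: index 4 -> 4 (same)
  Node 5: index 2 -> 0 (moved)
  Node 6: index 5 -> 5 (same)
  Node 7: index 3 -> 1 (moved)
Nodes that changed position: 0 2 5 7

Answer: 0 2 5 7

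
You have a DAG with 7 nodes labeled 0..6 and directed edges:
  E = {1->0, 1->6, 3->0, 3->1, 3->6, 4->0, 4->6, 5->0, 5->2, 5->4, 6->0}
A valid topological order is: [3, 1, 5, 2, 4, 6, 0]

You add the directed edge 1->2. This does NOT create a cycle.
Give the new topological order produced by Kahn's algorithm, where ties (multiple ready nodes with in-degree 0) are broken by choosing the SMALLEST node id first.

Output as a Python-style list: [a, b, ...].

Old toposort: [3, 1, 5, 2, 4, 6, 0]
Added edge: 1->2
Position of 1 (1) < position of 2 (3). Old order still valid.
Run Kahn's algorithm (break ties by smallest node id):
  initial in-degrees: [5, 1, 2, 0, 1, 0, 3]
  ready (indeg=0): [3, 5]
  pop 3: indeg[0]->4; indeg[1]->0; indeg[6]->2 | ready=[1, 5] | order so far=[3]
  pop 1: indeg[0]->3; indeg[2]->1; indeg[6]->1 | ready=[5] | order so far=[3, 1]
  pop 5: indeg[0]->2; indeg[2]->0; indeg[4]->0 | ready=[2, 4] | order so far=[3, 1, 5]
  pop 2: no out-edges | ready=[4] | order so far=[3, 1, 5, 2]
  pop 4: indeg[0]->1; indeg[6]->0 | ready=[6] | order so far=[3, 1, 5, 2, 4]
  pop 6: indeg[0]->0 | ready=[0] | order so far=[3, 1, 5, 2, 4, 6]
  pop 0: no out-edges | ready=[] | order so far=[3, 1, 5, 2, 4, 6, 0]
  Result: [3, 1, 5, 2, 4, 6, 0]

Answer: [3, 1, 5, 2, 4, 6, 0]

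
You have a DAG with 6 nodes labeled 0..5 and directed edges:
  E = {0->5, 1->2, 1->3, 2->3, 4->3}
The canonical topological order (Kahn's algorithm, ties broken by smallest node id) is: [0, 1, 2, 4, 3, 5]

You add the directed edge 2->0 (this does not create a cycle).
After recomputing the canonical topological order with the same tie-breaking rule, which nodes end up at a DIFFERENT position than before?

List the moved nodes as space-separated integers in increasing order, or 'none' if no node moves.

Old toposort: [0, 1, 2, 4, 3, 5]
Added edge 2->0
Recompute Kahn (smallest-id tiebreak):
  initial in-degrees: [1, 0, 1, 3, 0, 1]
  ready (indeg=0): [1, 4]
  pop 1: indeg[2]->0; indeg[3]->2 | ready=[2, 4] | order so far=[1]
  pop 2: indeg[0]->0; indeg[3]->1 | ready=[0, 4] | order so far=[1, 2]
  pop 0: indeg[5]->0 | ready=[4, 5] | order so far=[1, 2, 0]
  pop 4: indeg[3]->0 | ready=[3, 5] | order so far=[1, 2, 0, 4]
  pop 3: no out-edges | ready=[5] | order so far=[1, 2, 0, 4, 3]
  pop 5: no out-edges | ready=[] | order so far=[1, 2, 0, 4, 3, 5]
New canonical toposort: [1, 2, 0, 4, 3, 5]
Compare positions:
  Node 0: index 0 -> 2 (moved)
  Node 1: index 1 -> 0 (moved)
  Node 2: index 2 -> 1 (moved)
  Node 3: index 4 -> 4 (same)
  Node 4: index 3 -> 3 (same)
  Node 5: index 5 -> 5 (same)
Nodes that changed position: 0 1 2

Answer: 0 1 2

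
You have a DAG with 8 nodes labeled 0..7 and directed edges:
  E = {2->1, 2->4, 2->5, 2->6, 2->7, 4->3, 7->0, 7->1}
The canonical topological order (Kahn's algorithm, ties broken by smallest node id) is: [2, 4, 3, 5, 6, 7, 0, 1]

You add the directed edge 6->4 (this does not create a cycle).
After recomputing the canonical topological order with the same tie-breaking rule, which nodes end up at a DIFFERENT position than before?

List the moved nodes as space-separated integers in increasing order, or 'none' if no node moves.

Answer: 3 4 5 6

Derivation:
Old toposort: [2, 4, 3, 5, 6, 7, 0, 1]
Added edge 6->4
Recompute Kahn (smallest-id tiebreak):
  initial in-degrees: [1, 2, 0, 1, 2, 1, 1, 1]
  ready (indeg=0): [2]
  pop 2: indeg[1]->1; indeg[4]->1; indeg[5]->0; indeg[6]->0; indeg[7]->0 | ready=[5, 6, 7] | order so far=[2]
  pop 5: no out-edges | ready=[6, 7] | order so far=[2, 5]
  pop 6: indeg[4]->0 | ready=[4, 7] | order so far=[2, 5, 6]
  pop 4: indeg[3]->0 | ready=[3, 7] | order so far=[2, 5, 6, 4]
  pop 3: no out-edges | ready=[7] | order so far=[2, 5, 6, 4, 3]
  pop 7: indeg[0]->0; indeg[1]->0 | ready=[0, 1] | order so far=[2, 5, 6, 4, 3, 7]
  pop 0: no out-edges | ready=[1] | order so far=[2, 5, 6, 4, 3, 7, 0]
  pop 1: no out-edges | ready=[] | order so far=[2, 5, 6, 4, 3, 7, 0, 1]
New canonical toposort: [2, 5, 6, 4, 3, 7, 0, 1]
Compare positions:
  Node 0: index 6 -> 6 (same)
  Node 1: index 7 -> 7 (same)
  Node 2: index 0 -> 0 (same)
  Node 3: index 2 -> 4 (moved)
  Node 4: index 1 -> 3 (moved)
  Node 5: index 3 -> 1 (moved)
  Node 6: index 4 -> 2 (moved)
  Node 7: index 5 -> 5 (same)
Nodes that changed position: 3 4 5 6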